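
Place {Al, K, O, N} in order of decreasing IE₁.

N, O, Al, K

N is in period 2, group 15; O is in period 2, group 16; Al is in period 3, group 13; K is in period 4, group 1.
Removing the outermost electron gets harder across a period and easier down a group.
These span different periods and groups, so the two trends combine.
Al > K: both effects reinforce here, so Al is clearly the higher of the two.
O > Al: both effects reinforce here, so O is clearly the higher of the two.
N > O: this pair runs against the simple trend — see the exception note.
Note the exception: N has a higher first ionization energy than O, contrary to the simple trend — pairing an electron in O's 2p⁴ costs repulsion energy, so O ionizes more easily than half-filled N (2p³).
Approximate values (kJ/mol): N 1402, O 1314, Al 578, K 419.
So from highest to lowest: N > O > Al > K.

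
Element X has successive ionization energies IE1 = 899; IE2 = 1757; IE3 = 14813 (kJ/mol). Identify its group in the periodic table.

Look for the largest jump between consecutive ionization energies: IE3/IE2 ≈ 8.4, far larger than any earlier ratio.
That jump marks the point where a core electron is being removed. So the atom has 2 valence electrons.
A main-group element with 2 valence electrons is in group 2.

Group 2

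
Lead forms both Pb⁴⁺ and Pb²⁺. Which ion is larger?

Both ions have Z = 82 protons, but Pb⁴⁺ has lost more electrons, so its remaining electrons feel a larger effective nuclear charge per electron and are pulled in more tightly.
Higher positive charge → smaller ion, so Pb²⁺ > Pb⁴⁺.

Pb²⁺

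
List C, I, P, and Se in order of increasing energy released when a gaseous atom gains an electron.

P < C < Se < I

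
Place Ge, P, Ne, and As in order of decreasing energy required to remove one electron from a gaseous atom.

Ne is in period 2, group 18; P is in period 3, group 15; Ge is in period 4, group 14; As is in period 4, group 15.
IE₁ increases left→right with effective nuclear charge and decreases top→bottom as the valence shell moves farther out.
These span different periods and groups, so the two trends combine.
As > Ge: both are in period 4; the period trend gives As the larger value.
P > As: they share group 15; the group trend gives P the larger value.
Ne > P: both effects reinforce here, so Ne is clearly the higher of the two.
Tabulated first ionization energy (kJ/mol): Ne 2081, P 1012, Ge 762, As 947.
So from highest to lowest: Ne > P > As > Ge.

Ne, P, As, Ge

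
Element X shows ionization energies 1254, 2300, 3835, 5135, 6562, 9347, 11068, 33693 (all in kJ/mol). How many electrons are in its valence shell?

7

Look for the largest jump between consecutive ionization energies: IE8/IE7 ≈ 3.0, far larger than any earlier ratio.
That jump marks the point where a core electron is being removed. So the atom has 7 valence electrons.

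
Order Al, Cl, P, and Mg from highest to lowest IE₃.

The third ionization energy removes an electron from the +2 ion. For each element: Al²⁺ still has 1 valence electron; Cl²⁺ still has 5 valence electrons; P²⁺ still has 3 valence electrons; Mg²⁺ is the bare [Ne] core.
Pulling an electron out of a noble-gas core costs far more than removing a remaining valence electron, so Mg sits at the high end of IE_3.
Valence configurations: Al²⁺ [Ne]3s¹, Cl²⁺ [Ne]3s²3p³, P²⁺ [Ne]3s²3p¹.
Tabulated IE_3 (kJ/mol): Al 2745, Cl 3822, P 2914, Mg 7733.
So the third ionization energies run Al < P < Cl < Mg.

Mg, Cl, P, Al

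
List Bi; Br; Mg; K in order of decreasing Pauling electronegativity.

Mg is in period 3, group 2; K is in period 4, group 1; Br is in period 4, group 17; Bi is in period 6, group 15.
Smaller atoms with higher effective nuclear charge are more electronegative.
These span different periods and groups, so the two trends combine.
Mg > K: both effects reinforce here, so Mg is clearly the higher of the two.
Bi > Mg: the two effects oppose for this pair; the across-period effect wins (2.02 vs 1.31).
Br > Bi: both effects reinforce here, so Br is clearly the higher of the two.
Approximate values (Pauling): Mg 1.31, K 0.82, Br 2.96, Bi 2.02.
So from highest to lowest: Br > Bi > Mg > K.

Br > Bi > Mg > K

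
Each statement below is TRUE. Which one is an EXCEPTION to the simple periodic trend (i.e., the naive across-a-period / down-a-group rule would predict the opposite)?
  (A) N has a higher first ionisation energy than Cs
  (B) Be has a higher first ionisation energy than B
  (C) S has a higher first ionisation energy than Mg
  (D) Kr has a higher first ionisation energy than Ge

(B)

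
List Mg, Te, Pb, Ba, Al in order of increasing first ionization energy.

Mg is in period 3, group 2; Al is in period 3, group 13; Te is in period 5, group 16; Ba is in period 6, group 2; Pb is in period 6, group 14.
IE₁ increases left→right with effective nuclear charge and decreases top→bottom as the valence shell moves farther out.
Neither a single period nor a single group — weigh both effects.
Al > Ba: relative to Ba, both the across-period and down-group shifts push Al's first ionization energy up.
Pb > Al: period and group pull opposite ways; the across-period shift dominates (716 vs 578 kJ/mol).
Mg > Pb: the two effects oppose for this pair; the down-group effect wins (738 vs 716 kJ/mol).
Te > Mg: the two effects oppose for this pair; the across-period effect wins (869 vs 738 kJ/mol).
Note the exception: Mg has a higher first ionization energy than Al, contrary to the simple trend — Al's single 3p electron is easier to remove than one from Mg's filled 3s².
For reference (kJ/mol): Mg 738, Al 578, Te 869, Ba 503, Pb 716.
So from lowest to highest: Ba < Al < Pb < Mg < Te.

Ba < Al < Pb < Mg < Te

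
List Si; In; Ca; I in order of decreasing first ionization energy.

Si is in period 3, group 14; Ca is in period 4, group 2; In is in period 5, group 13; I is in period 5, group 17.
Removing the outermost electron gets harder across a period and easier down a group.
Neither a single period nor a single group — weigh both effects.
Ca > In: period and group pull opposite ways; the down-group shift dominates (590 vs 558 kJ/mol).
Si > Ca: relative to Ca, both the across-period and down-group shifts push Si's first ionization energy up.
I > Si: period and group pull opposite ways; the across-period shift dominates (1008 vs 786 kJ/mol).
Approximate values (kJ/mol): Si 786, Ca 590, In 558, I 1008.
So from highest to lowest: I > Si > Ca > In.

I, Si, Ca, In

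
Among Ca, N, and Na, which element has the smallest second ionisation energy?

After 1 electron has been removed, what remains? Ca⁺ still has 1 valence electron; N⁺ still has 4 valence electrons; Na⁺ is the bare [Ne] core.
Breaking into a closed-shell core is much more expensive than removing a leftover valence electron — Na has the largest IE_2 here.
Valence configurations: Ca⁺ [Ar]4s¹, N⁺ [He]2s²2p².
The numbers (kJ/mol): Ca 1145, N 2856, Na 4562.
So the second ionization energies run Ca < N < Na.

Ca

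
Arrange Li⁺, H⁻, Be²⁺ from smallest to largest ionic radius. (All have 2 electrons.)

Be²⁺, Li⁺, H⁻

All of these have 2 electrons, so size is governed by nuclear charge alone: the more protons, the stronger the pull on the same electron cloud, and the smaller the ion.
Nuclear charges: Be²⁺ (Z=4), Li⁺ (Z=3), H⁻ (Z=1).
Smallest to largest: Be²⁺ < Li⁺ < H⁻.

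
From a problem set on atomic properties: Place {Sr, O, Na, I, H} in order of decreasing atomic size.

Sr > Na > I > O > H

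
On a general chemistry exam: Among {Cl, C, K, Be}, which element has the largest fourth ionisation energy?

Consider each +3 ion: Cl³⁺ still has 4 valence electrons; C³⁺ still has 1 valence electron; K³⁺ is already 2 electrons into the core; Be³⁺ is already 1 electron into the core.
Usually core removal costs more than valence removal, but here the competition is close: a tightly held n=2 valence electron can cost more to remove than an n=3 core electron, so the actual values have to decide it.
Valence configurations: Cl³⁺ [Ne]3s²3p², C³⁺ [He]2s¹.
The numbers (kJ/mol): Cl 5159, C 6223, K 5877, Be 21007.
So the fourth ionization energies run Cl < K < C < Be.

Be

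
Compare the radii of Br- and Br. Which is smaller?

Br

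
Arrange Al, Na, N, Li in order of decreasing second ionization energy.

IE_2 is the cost of taking one more electron from the +1 cation: Al⁺ still has 2 valence electrons; Na⁺ is the bare [Ne] core; N⁺ still has 4 valence electrons; Li⁺ is the bare [He] core.
Pulling an electron out of a noble-gas core costs far more than removing a remaining valence electron, so Na and Li sit at the high end of IE_2.
Valence configurations: Al⁺ [Ne]3s², N⁺ [He]2s²2p².
The numbers (kJ/mol): Al 1817, Na 4562, N 2856, Li 7298.
Overall IE_2 order: Al < N < Na < Li.

Li > Na > N > Al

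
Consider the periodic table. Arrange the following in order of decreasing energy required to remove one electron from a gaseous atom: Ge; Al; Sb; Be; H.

H > Be > Sb > Ge > Al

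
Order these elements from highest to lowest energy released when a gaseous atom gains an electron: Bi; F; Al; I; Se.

Atoms with high Z_eff and room in the valence shell (especially the halogens) have the most exothermic electron affinities.
Neither a single period nor a single group — weigh both effects.
Bi > Al: the two effects oppose for this pair; the across-period effect wins (91 vs 42 kJ/mol).
Se > Bi: both effects reinforce here, so Se is clearly the higher of the two.
I > Se: period and group pull opposite ways; the across-period shift dominates (295 vs 195 kJ/mol).
F > I: F sits above I in group 17, so the down-group effect alone puts F higher.
Tabulated electron affinity (kJ/mol): F 328, Al 42, Se 195, I 295, Bi 91.
So from highest to lowest: F > I > Se > Bi > Al.

F > I > Se > Bi > Al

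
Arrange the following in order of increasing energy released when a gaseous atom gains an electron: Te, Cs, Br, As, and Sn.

Cs < As < Sn < Te < Br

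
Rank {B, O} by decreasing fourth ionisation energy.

The fourth ionization energy removes an electron from the +3 ion. For each element: B³⁺ is the bare [He] core; O³⁺ still has 3 valence electrons.
Breaking into a closed-shell core is much more expensive than removing a leftover valence electron — B has the largest IE_4 here.
The numbers (kJ/mol): B 25026, O 7469.
Hence IE_4: O < B.

B > O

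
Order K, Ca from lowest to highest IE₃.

K < Ca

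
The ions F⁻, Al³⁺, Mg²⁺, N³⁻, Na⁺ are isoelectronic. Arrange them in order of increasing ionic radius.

All of these have 10 electrons, so size is governed by nuclear charge alone: the more protons, the stronger the pull on the same electron cloud, and the smaller the ion.
Nuclear charges: Al³⁺ (Z=13), Mg²⁺ (Z=12), Na⁺ (Z=11), F⁻ (Z=9), N³⁻ (Z=7).
Smallest to largest: Al³⁺ < Mg²⁺ < Na⁺ < F⁻ < N³⁻.

Al³⁺ < Mg²⁺ < Na⁺ < F⁻ < N³⁻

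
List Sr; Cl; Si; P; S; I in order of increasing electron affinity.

Sr, P, Si, S, I, Cl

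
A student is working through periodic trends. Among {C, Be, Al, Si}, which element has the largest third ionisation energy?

IE_3 is the cost of taking one more electron from the +2 cation: C²⁺ still has 2 valence electrons; Be²⁺ is the bare [He] core; Al²⁺ still has 1 valence electron; Si²⁺ still has 2 valence electrons.
Pulling an electron out of a noble-gas core costs far more than removing a remaining valence electron, so Be sits at the high end of IE_3.
Valence configurations: C²⁺ [He]2s², Al²⁺ [Ne]3s¹, Si²⁺ [Ne]3s².
Approximate IE_3 values (kJ/mol): C 4620, Be 14849, Al 2745, Si 3232.
Overall IE_3 order: Al < Si < C < Be.

Be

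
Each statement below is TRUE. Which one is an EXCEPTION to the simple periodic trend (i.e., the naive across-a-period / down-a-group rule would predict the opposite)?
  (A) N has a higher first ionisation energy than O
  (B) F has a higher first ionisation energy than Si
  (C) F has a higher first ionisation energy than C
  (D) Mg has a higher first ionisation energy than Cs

(A)

The general trend: first ionisation energy increases across a period and decreases down a group.
(A) N (period 2, group 15) vs O (period 2, group 16): the stated order contradicts the simple trend.
(B) F (period 2, group 17) vs Si (period 3, group 14): the stated order agrees with the simple trend.
(C) F (period 2, group 17) vs C (period 2, group 14): the stated order agrees with the simple trend.
(D) Mg (period 3, group 2) vs Cs (period 6, group 1): the stated order agrees with the simple trend.
The exception is (A): pairing an electron in O's 2p⁴ costs repulsion energy, so O ionizes more easily than half-filled N (2p³).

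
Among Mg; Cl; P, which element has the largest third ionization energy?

After 2 electrons have been removed, what remains? Mg²⁺ is the bare [Ne] core; Cl²⁺ still has 5 valence electrons; P²⁺ still has 3 valence electrons.
Pulling an electron out of a noble-gas core costs far more than removing a remaining valence electron, so Mg sits at the high end of IE_3.
Valence configurations: Cl²⁺ [Ne]3s²3p³, P²⁺ [Ne]3s²3p¹.
The numbers (kJ/mol): Mg 7733, Cl 3822, P 2914.
Overall IE_3 order: P < Cl < Mg.

Mg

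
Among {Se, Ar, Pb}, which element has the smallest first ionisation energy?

Pb

Ar is in period 3, group 18; Se is in period 4, group 16; Pb is in period 6, group 14.
Removing the outermost electron gets harder across a period and easier down a group.
Here both period and group differ, so the two effects have to be weighed against each other.
Se > Pb: relative to Pb, both the across-period and down-group shifts push Se's first ionization energy up.
Ar > Se: relative to Se, both the across-period and down-group shifts push Ar's first ionization energy up.
Tabulated first ionization energy (kJ/mol): Ar 1521, Se 941, Pb 716.
The smallest first ionisation energy among these belongs to Pb.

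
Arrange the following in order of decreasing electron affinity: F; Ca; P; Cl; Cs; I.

Cl > F > I > P > Cs > Ca

F is in period 2, group 17; P is in period 3, group 15; Cl is in period 3, group 17; Ca is in period 4, group 2; I is in period 5, group 17; Cs is in period 6, group 1.
EA tends to increase across a period and decrease down a group, though the pattern is less regular than for IE or radius.
Here both period and group differ, so the two effects have to be weighed against each other.
Cs > Ca: this pair runs against the simple trend — see the exception note.
P > Cs: relative to Cs, both the across-period and down-group shifts push P's electron affinity up.
I > P: the two effects oppose for this pair; the across-period effect wins (295 vs 72 kJ/mol).
F > I: F sits above I in group 17, so the down-group effect alone puts F higher.
Cl > F: this pair runs against the simple trend — see the exception note.
Note the exception: Cs has a higher electron affinity than Ca, contrary to the simple trend — adding an electron to Ca (ns²) has to open a new, higher-energy np subshell, which is unfavourable.
Note the exception: Cl has a higher electron affinity than F, contrary to the simple trend — F's small 2p subshell makes the incoming electron feel strong e⁻–e⁻ repulsion, so Cl actually releases more energy on gaining an electron.
Tabulated electron affinity (kJ/mol): F 328, P 72, Cl 349, Ca 2, I 295, Cs 46.
So from highest to lowest: Cl > F > I > P > Cs > Ca.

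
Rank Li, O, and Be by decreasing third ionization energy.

Consider each +2 ion: Li²⁺ is already 1 electron into the core; O²⁺ still has 4 valence electrons; Be²⁺ is the bare [He] core.
Core electrons are held far more tightly than valence electrons, so Li and Be top the IE_3 order.
The numbers (kJ/mol): Li 11815, O 5300, Be 14849.
Putting it together, IE_3: O < Li < Be.

Be > Li > O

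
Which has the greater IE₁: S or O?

O

IE₁ increases left→right with effective nuclear charge and decreases top→bottom as the valence shell moves farther out.
All are in group 16, so first ionization energy increases up the group.
So O has the greater IE₁ (O > S).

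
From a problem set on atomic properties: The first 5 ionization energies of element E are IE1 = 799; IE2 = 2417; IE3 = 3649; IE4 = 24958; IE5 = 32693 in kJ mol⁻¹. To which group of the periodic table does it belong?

Look for the largest jump between consecutive ionization energies: IE4/IE3 ≈ 6.8, far larger than any earlier ratio.
That jump marks the point where a core electron is being removed. So the atom has 3 valence electrons.
A main-group element with 3 valence electrons is in group 13.

Group 13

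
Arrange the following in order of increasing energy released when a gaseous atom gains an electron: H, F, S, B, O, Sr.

Sr, B, H, O, S, F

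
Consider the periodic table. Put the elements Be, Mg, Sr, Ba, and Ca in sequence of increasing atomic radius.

Be is in period 2, group 2; Mg is in period 3, group 2; Ca is in period 4, group 2; Sr is in period 5, group 2; Ba is in period 6, group 2.
Atomic radius shrinks across a period as nuclear charge pulls the same shell inward, and grows down a group as new shells are added.
All are in group 2, so atomic radius increases down the group.
So from smallest to largest: Be < Mg < Ca < Sr < Ba.

Be < Mg < Ca < Sr < Ba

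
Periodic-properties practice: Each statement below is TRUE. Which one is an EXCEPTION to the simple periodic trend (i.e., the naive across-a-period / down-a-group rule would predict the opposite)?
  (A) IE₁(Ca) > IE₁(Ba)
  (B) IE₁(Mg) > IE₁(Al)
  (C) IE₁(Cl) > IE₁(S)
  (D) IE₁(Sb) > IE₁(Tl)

(B)

The general trend: first ionisation energy increases across a period and decreases down a group.
(A) Ca (period 4, group 2) vs Ba (period 6, group 2): the stated order agrees with the simple trend.
(B) Mg (period 3, group 2) vs Al (period 3, group 13): the stated order contradicts the simple trend.
(C) Cl (period 3, group 17) vs S (period 3, group 16): the stated order agrees with the simple trend.
(D) Sb (period 5, group 15) vs Tl (period 6, group 13): the stated order agrees with the simple trend.
The exception is (B): Al's single 3p electron is easier to remove than one from Mg's filled 3s².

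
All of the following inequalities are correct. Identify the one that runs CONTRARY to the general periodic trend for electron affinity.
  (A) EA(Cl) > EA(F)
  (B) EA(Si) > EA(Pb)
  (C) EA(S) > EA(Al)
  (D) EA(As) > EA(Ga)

The general trend: electron affinity increases across a period and decreases down a group.
(A) Cl (period 3, group 17) vs F (period 2, group 17): the stated order contradicts the simple trend.
(B) Si (period 3, group 14) vs Pb (period 6, group 14): the stated order agrees with the simple trend.
(C) S (period 3, group 16) vs Al (period 3, group 13): the stated order agrees with the simple trend.
(D) As (period 4, group 15) vs Ga (period 4, group 13): the stated order agrees with the simple trend.
The exception is (A): F's small 2p subshell makes the incoming electron feel strong e⁻–e⁻ repulsion, so Cl actually releases more energy on gaining an electron.

(A)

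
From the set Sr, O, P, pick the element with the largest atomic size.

O is in period 2, group 16; P is in period 3, group 15; Sr is in period 5, group 2.
Across a period the added protons contract the valence shell; down a group each new principal shell makes the atom larger.
Neither a single period nor a single group — weigh both effects.
P > O: both effects reinforce here, so P is clearly the larger of the two.
Sr > P: both effects reinforce here, so Sr is clearly the larger of the two.
For reference (pm): O 63, P 111, Sr 185.
The largest atomic size among these belongs to Sr.

Sr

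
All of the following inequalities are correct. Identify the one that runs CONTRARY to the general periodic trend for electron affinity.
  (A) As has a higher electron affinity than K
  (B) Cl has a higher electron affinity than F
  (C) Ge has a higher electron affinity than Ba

The general trend: electron affinity increases across a period and decreases down a group.
(A) As (period 4, group 15) vs K (period 4, group 1): the stated order agrees with the simple trend.
(B) Cl (period 3, group 17) vs F (period 2, group 17): the stated order contradicts the simple trend.
(C) Ge (period 4, group 14) vs Ba (period 6, group 2): the stated order agrees with the simple trend.
The exception is (B): F's small 2p subshell makes the incoming electron feel strong e⁻–e⁻ repulsion, so Cl actually releases more energy on gaining an electron.

(B)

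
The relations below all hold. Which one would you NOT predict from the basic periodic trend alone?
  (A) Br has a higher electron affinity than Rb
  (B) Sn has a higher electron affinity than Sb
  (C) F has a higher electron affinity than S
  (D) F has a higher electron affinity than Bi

(B)

The general trend: electron affinity increases across a period and decreases down a group.
(A) Br (period 4, group 17) vs Rb (period 5, group 1): the stated order agrees with the simple trend.
(B) Sn (period 5, group 14) vs Sb (period 5, group 15): the stated order contradicts the simple trend.
(C) F (period 2, group 17) vs S (period 3, group 16): the stated order agrees with the simple trend.
(D) F (period 2, group 17) vs Bi (period 6, group 15): the stated order agrees with the simple trend.
The exception is (B): adding an electron to Sb's half-filled 5p³ is unfavourable, so Sn has the more exothermic EA.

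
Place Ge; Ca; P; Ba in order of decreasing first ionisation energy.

P > Ge > Ca > Ba

P is in period 3, group 15; Ca is in period 4, group 2; Ge is in period 4, group 14; Ba is in period 6, group 2.
IE₁ increases left→right with effective nuclear charge and decreases top→bottom as the valence shell moves farther out.
Here both period and group differ, so the two effects have to be weighed against each other.
Ca > Ba: they share group 2; the group trend gives Ca the larger value.
Ge > Ca: Ge lies to the right of Ca in period 4, so the across-period effect alone puts Ge higher.
P > Ge: both effects reinforce here, so P is clearly the higher of the two.
Approximate values (kJ/mol): P 1012, Ca 590, Ge 762, Ba 503.
So from highest to lowest: P > Ge > Ca > Ba.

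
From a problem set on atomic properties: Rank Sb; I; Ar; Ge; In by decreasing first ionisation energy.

Ar is in period 3, group 18; Ge is in period 4, group 14; In is in period 5, group 13; Sb is in period 5, group 15; I is in period 5, group 17.
IE₁ increases left→right with effective nuclear charge and decreases top→bottom as the valence shell moves farther out.
Neither a single period nor a single group — weigh both effects.
Ge > In: relative to In, both the across-period and down-group shifts push Ge's first ionization energy up.
Sb > Ge: period and group pull opposite ways; the across-period shift dominates (831 vs 762 kJ/mol).
I > Sb: both are in period 5; the period trend gives I the larger value.
Ar > I: relative to I, both the across-period and down-group shifts push Ar's first ionization energy up.
Approximate values (kJ/mol): Ar 1521, Ge 762, In 558, Sb 831, I 1008.
So from highest to lowest: Ar > I > Sb > Ge > In.

Ar > I > Sb > Ge > In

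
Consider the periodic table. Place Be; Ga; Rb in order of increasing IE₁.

Rb, Ga, Be

Be is in period 2, group 2; Ga is in period 4, group 13; Rb is in period 5, group 1.
Removing the outermost electron gets harder across a period and easier down a group.
Neither a single period nor a single group — weigh both effects.
Ga > Rb: relative to Rb, both the across-period and down-group shifts push Ga's first ionization energy up.
Be > Ga: the two effects oppose for this pair; the down-group effect wins (900 vs 579 kJ/mol).
Tabulated first ionization energy (kJ/mol): Be 900, Ga 579, Rb 403.
So from lowest to highest: Rb < Ga < Be.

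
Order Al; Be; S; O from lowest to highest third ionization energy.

Al, S, O, Be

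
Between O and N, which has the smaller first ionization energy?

N is in period 2, group 15; O is in period 2, group 16.
First ionization energy rises across a period (greater Z_eff holds electrons more tightly) and falls down a group (valence electrons are farther from the nucleus).
All lie in period 2; the across-period trend (first ionization energy increases left to right) applies, with the exception below.
Note the exception: N has a higher first ionization energy than O, contrary to the simple trend — pairing an electron in O's 2p⁴ costs repulsion energy, so O ionizes more easily than half-filled N (2p³).
Tabulated first ionization energy (kJ/mol): N 1402, O 1314.
So O has the smaller first ionization energy (O < N).

O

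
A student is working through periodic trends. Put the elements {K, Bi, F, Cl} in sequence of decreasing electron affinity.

Cl, F, Bi, K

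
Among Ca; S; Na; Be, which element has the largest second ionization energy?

Na

The second ionization energy removes an electron from the +1 ion. For each element: Ca⁺ still has 1 valence electron; S⁺ still has 5 valence electrons; Na⁺ is the bare [Ne] core; Be⁺ still has 1 valence electron.
Pulling an electron out of a noble-gas core costs far more than removing a remaining valence electron, so Na sits at the high end of IE_2.
Valence configurations: Ca⁺ [Ar]4s¹, S⁺ [Ne]3s²3p³, Be⁺ [He]2s¹.
The numbers (kJ/mol): Ca 1145, S 2252, Na 4562, Be 1757.
Putting it together, IE_2: Ca < Be < S < Na.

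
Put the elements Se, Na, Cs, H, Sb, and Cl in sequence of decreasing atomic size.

Cs, Na, Sb, Se, Cl, H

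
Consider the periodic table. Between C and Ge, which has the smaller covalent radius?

Across a period the added protons contract the valence shell; down a group each new principal shell makes the atom larger.
All are in group 14, so atomic radius increases down the group.
So C has the smaller covalent radius (C < Ge).

C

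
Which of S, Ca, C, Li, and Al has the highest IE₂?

Li

IE_2 is the cost of taking one more electron from the +1 cation: S⁺ still has 5 valence electrons; Ca⁺ still has 1 valence electron; C⁺ still has 3 valence electrons; Li⁺ is the bare [He] core; Al⁺ still has 2 valence electrons.
Core electrons are held far more tightly than valence electrons, so Li tops the IE_2 order.
Valence configurations: S⁺ [Ne]3s²3p³, Ca⁺ [Ar]4s¹, C⁺ [He]2s²2p¹, Al⁺ [Ne]3s².
The numbers (kJ/mol): S 2252, Ca 1145, C 2353, Li 7298, Al 1817.
Overall IE_2 order: Ca < Al < S < C < Li.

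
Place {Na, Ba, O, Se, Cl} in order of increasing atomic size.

O, Cl, Se, Na, Ba

Atomic radius shrinks across a period as nuclear charge pulls the same shell inward, and grows down a group as new shells are added.
Neither a single period nor a single group — weigh both effects.
Cl > O: period and group pull opposite ways; the down-group shift dominates (99 vs 63 pm).
Se > Cl: relative to Cl, both the across-period and down-group shifts push Se's atomic radius up.
Na > Se: period and group pull opposite ways; the across-period shift dominates (155 vs 116 pm).
Ba > Na: the two effects oppose for this pair; the down-group effect wins (196 vs 155 pm).
Tabulated atomic radius (pm): O 63, Na 155, Cl 99, Se 116, Ba 196.
So from smallest to largest: O < Cl < Se < Na < Ba.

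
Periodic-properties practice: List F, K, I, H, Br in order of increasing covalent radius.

H is in period 1, group 1; F is in period 2, group 17; K is in period 4, group 1; Br is in period 4, group 17; I is in period 5, group 17.
Atomic radius shrinks across a period as nuclear charge pulls the same shell inward, and grows down a group as new shells are added.
Here both period and group differ, so the two effects have to be weighed against each other.
F > H: period and group pull opposite ways; the down-group shift dominates (64 vs 32 pm).
Br > F: Br sits below F in group 17, so the down-group effect alone puts Br larger.
I > Br: I sits below Br in group 17, so the down-group effect alone puts I larger.
K > I: the two effects oppose for this pair; the across-period effect wins (196 vs 133 pm).
Tabulated atomic radius (pm): H 32, F 64, K 196, Br 114, I 133.
So from smallest to largest: H < F < Br < I < K.

H < F < Br < I < K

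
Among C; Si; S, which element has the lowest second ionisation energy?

Si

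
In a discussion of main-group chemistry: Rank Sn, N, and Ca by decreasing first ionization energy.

N > Sn > Ca

Across a period the outer electron is held more tightly (higher IE₁); down a group it sits in a higher shell, more shielded, and comes off more easily.
These span different periods and groups, so the two trends combine.
Sn > Ca: period and group pull opposite ways; the across-period shift dominates (709 vs 590 kJ/mol).
N > Sn: both effects reinforce here, so N is clearly the higher of the two.
For reference (kJ/mol): N 1402, Ca 590, Sn 709.
So from highest to lowest: N > Sn > Ca.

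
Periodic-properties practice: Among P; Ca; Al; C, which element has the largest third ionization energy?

Ca

IE_3 is the cost of taking one more electron from the +2 cation: P²⁺ still has 3 valence electrons; Ca²⁺ is the bare [Ar] core; Al²⁺ still has 1 valence electron; C²⁺ still has 2 valence electrons.
Core electrons are held far more tightly than valence electrons, so Ca tops the IE_3 order.
Valence configurations: P²⁺ [Ne]3s²3p¹, Al²⁺ [Ne]3s¹, C²⁺ [He]2s².
The numbers (kJ/mol): P 2914, Ca 4912, Al 2745, C 4620.
So the third ionization energies run Al < P < C < Ca.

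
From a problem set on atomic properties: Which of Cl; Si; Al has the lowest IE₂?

Consider each +1 ion: Cl⁺ still has 6 valence electrons; Si⁺ still has 3 valence electrons; Al⁺ still has 2 valence electrons.
All are still removing valence electrons, so compare the +1 ions as you would atoms: IE_2 generally rises across a period (higher Z_eff) and falls down a group (larger shell), subject to the usual subshell exceptions.
Valence configurations: Cl⁺ [Ne]3s²3p⁴, Si⁺ [Ne]3s²3p¹, Al⁺ [Ne]3s².
Si⁺ loses a lone 3p electron whereas Al⁺ must break into a filled 3s² pair, so IE_2(Al) > IE_2(Si) even though Si has the higher nuclear charge.
The numbers (kJ/mol): Cl 2298, Si 1577, Al 1817.
So the second ionization energies run Si < Al < Cl.

Si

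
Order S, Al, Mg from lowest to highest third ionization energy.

Al, S, Mg

Consider each +2 ion: S²⁺ still has 4 valence electrons; Al²⁺ still has 1 valence electron; Mg²⁺ is the bare [Ne] core.
Core electrons are held far more tightly than valence electrons, so Mg tops the IE_3 order.
Valence configurations: S²⁺ [Ne]3s²3p², Al²⁺ [Ne]3s¹.
Approximate IE_3 values (kJ/mol): S 3357, Al 2745, Mg 7733.
Hence IE_3: Al < S < Mg.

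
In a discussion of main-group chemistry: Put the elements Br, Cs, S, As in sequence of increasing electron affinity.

EA tends to increase across a period and decrease down a group, though the pattern is less regular than for IE or radius.
Neither a single period nor a single group — weigh both effects.
As > Cs: relative to Cs, both the across-period and down-group shifts push As's electron affinity up.
S > As: both effects reinforce here, so S is clearly the higher of the two.
Br > S: the two effects oppose for this pair; the across-period effect wins (325 vs 200 kJ/mol).
Tabulated electron affinity (kJ/mol): S 200, As 78, Br 325, Cs 46.
So from lowest to highest: Cs < As < S < Br.

Cs < As < S < Br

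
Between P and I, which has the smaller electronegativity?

P

Smaller atoms with higher effective nuclear charge are more electronegative.
Neither a single period nor a single group — weigh both effects.
I > P: period and group pull opposite ways; the across-period shift dominates (2.66 vs 2.19).
For reference (Pauling): P 2.19, I 2.66.
So P has the smaller electronegativity (P < I).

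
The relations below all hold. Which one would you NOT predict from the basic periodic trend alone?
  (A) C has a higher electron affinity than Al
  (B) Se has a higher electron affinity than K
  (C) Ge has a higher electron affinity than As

(C)

The general trend: electron affinity increases across a period and decreases down a group.
(A) C (period 2, group 14) vs Al (period 3, group 13): the stated order agrees with the simple trend.
(B) Se (period 4, group 16) vs K (period 4, group 1): the stated order agrees with the simple trend.
(C) Ge (period 4, group 14) vs As (period 4, group 15): the stated order contradicts the simple trend.
The exception is (C): adding an electron to As's half-filled 4p³ is unfavourable, so Ge (4p²) has the more exothermic EA.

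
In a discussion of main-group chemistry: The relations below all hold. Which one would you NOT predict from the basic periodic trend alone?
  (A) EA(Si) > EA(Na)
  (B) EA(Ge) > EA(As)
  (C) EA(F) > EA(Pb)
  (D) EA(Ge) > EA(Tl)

(B)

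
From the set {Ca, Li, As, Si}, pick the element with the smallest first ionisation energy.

Li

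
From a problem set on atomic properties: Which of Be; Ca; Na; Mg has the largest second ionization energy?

Na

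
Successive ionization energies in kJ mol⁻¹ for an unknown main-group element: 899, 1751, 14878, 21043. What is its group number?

Look for the largest jump between consecutive ionization energies: IE3/IE2 ≈ 8.5, far larger than any earlier ratio.
That jump marks the point where a core electron is being removed. So the atom has 2 valence electrons.
A main-group element with 2 valence electrons is in group 2.

Group 2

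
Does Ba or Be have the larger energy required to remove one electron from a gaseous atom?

IE₁ increases left→right with effective nuclear charge and decreases top→bottom as the valence shell moves farther out.
All are in group 2, so first ionization energy increases up the group.
So Be has the larger energy required to remove one electron from a gaseous atom (Be > Ba).

Be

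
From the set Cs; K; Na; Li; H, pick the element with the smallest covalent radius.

H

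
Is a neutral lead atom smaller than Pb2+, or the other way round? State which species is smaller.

Pb2+

Forming Pb2+ removes 2 electrons from Pb. Fewer electrons for the same nuclear charge means less shielding and a higher Z_eff on the remaining electrons.
A cation is smaller than its parent atom: Pb2+ < Pb.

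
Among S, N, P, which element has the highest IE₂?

Consider each +1 ion: S⁺ still has 5 valence electrons; N⁺ still has 4 valence electrons; P⁺ still has 4 valence electrons.
All are still removing valence electrons, so compare the +1 ions as you would atoms: IE_2 generally rises across a period (higher Z_eff) and falls down a group (larger shell), subject to the usual subshell exceptions.
Valence configurations: S⁺ [Ne]3s²3p³, N⁺ [He]2s²2p², P⁺ [Ne]3s²3p².
The numbers (kJ/mol): S 2252, N 2856, P 1907.
Hence IE_2: P < S < N.

N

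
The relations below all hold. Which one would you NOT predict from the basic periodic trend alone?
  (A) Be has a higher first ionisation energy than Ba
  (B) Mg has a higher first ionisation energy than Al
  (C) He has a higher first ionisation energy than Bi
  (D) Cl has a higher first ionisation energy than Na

(B)

The general trend: first ionisation energy increases across a period and decreases down a group.
(A) Be (period 2, group 2) vs Ba (period 6, group 2): the stated order agrees with the simple trend.
(B) Mg (period 3, group 2) vs Al (period 3, group 13): the stated order contradicts the simple trend.
(C) He (period 1, group 18) vs Bi (period 6, group 15): the stated order agrees with the simple trend.
(D) Cl (period 3, group 17) vs Na (period 3, group 1): the stated order agrees with the simple trend.
The exception is (B): Al's single 3p electron is easier to remove than one from Mg's filled 3s².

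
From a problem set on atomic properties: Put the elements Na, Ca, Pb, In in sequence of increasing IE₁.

Na < In < Ca < Pb

Na is in period 3, group 1; Ca is in period 4, group 2; In is in period 5, group 13; Pb is in period 6, group 14.
IE₁ increases left→right with effective nuclear charge and decreases top→bottom as the valence shell moves farther out.
These sit on a diagonal, where the across-period and down-group effects partly cancel.
In > Na: period and group pull opposite ways; the across-period shift dominates (558 vs 496 kJ/mol).
Ca > In: the two effects oppose for this pair; the down-group effect wins (590 vs 558 kJ/mol).
Pb > Ca: period and group pull opposite ways; the across-period shift dominates (716 vs 590 kJ/mol).
Approximate values (kJ/mol): Na 496, Ca 590, In 558, Pb 716.
So from lowest to highest: Na < In < Ca < Pb.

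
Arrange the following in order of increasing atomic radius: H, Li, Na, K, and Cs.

H is in period 1, group 1; Li is in period 2, group 1; Na is in period 3, group 1; K is in period 4, group 1; Cs is in period 6, group 1.
Moving right in a period, electrons are added to the same shell under a stronger nuclear pull, so atoms get smaller; moving down, a new shell is opened and atoms get larger.
All are in group 1, so atomic radius increases down the group.
So from smallest to largest: H < Li < Na < K < Cs.

H < Li < Na < K < Cs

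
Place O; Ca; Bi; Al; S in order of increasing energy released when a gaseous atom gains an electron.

O is in period 2, group 16; Al is in period 3, group 13; S is in period 3, group 16; Ca is in period 4, group 2; Bi is in period 6, group 15.
EA tends to increase across a period and decrease down a group, though the pattern is less regular than for IE or radius.
These span different periods and groups, so the two trends combine.
Al > Ca: relative to Ca, both the across-period and down-group shifts push Al's electron affinity up.
Bi > Al: period and group pull opposite ways; the across-period shift dominates (91 vs 42 kJ/mol).
O > Bi: both effects reinforce here, so O is clearly the higher of the two.
S > O: this pair runs against the simple trend — see the exception note.
Note the exception: S has a higher electron affinity than O, contrary to the simple trend — the compact 2p subshell of O repels the added electron more than S's larger 3p does.
Approximate values (kJ/mol): O 141, Al 42, S 200, Ca 2, Bi 91.
So from lowest to highest: Ca < Al < Bi < O < S.

Ca < Al < Bi < O < S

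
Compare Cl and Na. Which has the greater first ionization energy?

IE₁ increases left→right with effective nuclear charge and decreases top→bottom as the valence shell moves farther out.
All lie in period 3, so first ionization energy increases left to right.
So Cl has the greater first ionization energy (Cl > Na).

Cl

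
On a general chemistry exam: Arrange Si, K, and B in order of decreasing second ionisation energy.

K > B > Si

Consider each +1 ion: Si⁺ still has 3 valence electrons; K⁺ is the bare [Ar] core; B⁺ still has 2 valence electrons.
Pulling an electron out of a noble-gas core costs far more than removing a remaining valence electron, so K sits at the high end of IE_2.
Valence configurations: Si⁺ [Ne]3s²3p¹, B⁺ [He]2s².
Approximate IE_2 values (kJ/mol): Si 1577, K 3052, B 2427.
Hence IE_2: Si < B < K.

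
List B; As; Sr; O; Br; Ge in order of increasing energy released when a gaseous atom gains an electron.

Sr < B < As < Ge < O < Br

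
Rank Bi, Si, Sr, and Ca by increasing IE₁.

Sr < Ca < Bi < Si

Si is in period 3, group 14; Ca is in period 4, group 2; Sr is in period 5, group 2; Bi is in period 6, group 15.
Across a period the outer electron is held more tightly (higher IE₁); down a group it sits in a higher shell, more shielded, and comes off more easily.
Neither a single period nor a single group — weigh both effects.
Ca > Sr: they share group 2; the group trend gives Ca the larger value.
Bi > Ca: period and group pull opposite ways; the across-period shift dominates (703 vs 590 kJ/mol).
Si > Bi: period and group pull opposite ways; the down-group shift dominates (786 vs 703 kJ/mol).
For reference (kJ/mol): Si 786, Ca 590, Sr 550, Bi 703.
So from lowest to highest: Sr < Ca < Bi < Si.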